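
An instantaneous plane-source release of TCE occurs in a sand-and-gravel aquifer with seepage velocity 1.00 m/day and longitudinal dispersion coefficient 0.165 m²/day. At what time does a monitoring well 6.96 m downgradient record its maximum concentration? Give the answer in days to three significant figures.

6.80 days

For the 1D instantaneous-source solution, setting ∂C/∂t = 0 at fixed x gives v²t² + 2Dt − x² = 0, so t = (√(D² + v²x²) − D)/v².
√(D² + v²x²) = √(0.165² + 1.00² × 6.96²) = 6.962; v² = 1.
t = (6.962 − 0.165)/1 = 6.80 days (vs. the pure-advection estimate x/v = 6.96 d).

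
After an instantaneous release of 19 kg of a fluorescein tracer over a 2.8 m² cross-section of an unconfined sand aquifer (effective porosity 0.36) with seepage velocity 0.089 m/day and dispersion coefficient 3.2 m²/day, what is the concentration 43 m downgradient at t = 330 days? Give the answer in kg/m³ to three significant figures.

0.157 kg/m³

For an instantaneous plane source, C(x,t) = M/(n_e·A·√(4πDt)) · exp(−(x−vt)²/(4Dt)), with n_e·A the pore (flow) area.
Plume center vt = 0.089 × 330 = 29.37 m, so the well at 43 m is 13.63 m downgradient of the peak.
√(4πDt) = 115.2 m, giving peak height M/(n_e·A·√(4πDt)) = 19/(0.36 × 2.8 × 115.2) = 0.1636 kg/m³.
(x−vt)²/(4Dt) = (13.63)²/(4 × 3.2 × 330) = 0.04398; exp(−0.04398) = 0.9570.
C = 0.1636 × 0.9570 = 0.157 kg/m³.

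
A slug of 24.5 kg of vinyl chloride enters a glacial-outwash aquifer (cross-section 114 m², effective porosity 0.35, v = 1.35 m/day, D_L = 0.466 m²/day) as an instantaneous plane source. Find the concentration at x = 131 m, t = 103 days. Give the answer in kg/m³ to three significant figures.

For an instantaneous plane source, C(x,t) = M/(n_e·A·√(4πDt)) · exp(−(x−vt)²/(4Dt)), with n_e·A the pore (flow) area.
Plume center vt = 1.35 × 103 = 139.05 m, so the well at 131 m is 8.05 m upgradient of the peak.
√(4πDt) = 24.56 m, giving peak height M/(n_e·A·√(4πDt)) = 24.5/(0.35 × 114 × 24.56) = 0.02500 kg/m³.
(x−vt)²/(4Dt) = (-8.05)²/(4 × 0.466 × 103) = 0.3375; exp(−0.3375) = 0.7136.
C = 0.02500 × 0.7136 = 0.0178 kg/m³.

0.0178 kg/m³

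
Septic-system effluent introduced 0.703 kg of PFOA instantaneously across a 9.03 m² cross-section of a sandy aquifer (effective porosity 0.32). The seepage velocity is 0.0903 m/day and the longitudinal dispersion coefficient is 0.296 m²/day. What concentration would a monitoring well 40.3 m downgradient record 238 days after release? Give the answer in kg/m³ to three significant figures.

For an instantaneous plane source, C(x,t) = M/(n_e·A·√(4πDt)) · exp(−(x−vt)²/(4Dt)), with n_e·A the pore (flow) area.
Plume center vt = 0.0903 × 238 = 21.4914 m, so the well at 40.3 m is 18.8086 m downgradient of the peak.
√(4πDt) = 29.75 m, giving peak height M/(n_e·A·√(4πDt)) = 0.703/(0.32 × 9.03 × 29.75) = 0.008178 kg/m³.
(x−vt)²/(4Dt) = (18.8086)²/(4 × 0.296 × 238) = 1.255; exp(−1.255) = 0.2851.
C = 0.008178 × 0.2851 = 0.00233 kg/m³.

0.00233 kg/m³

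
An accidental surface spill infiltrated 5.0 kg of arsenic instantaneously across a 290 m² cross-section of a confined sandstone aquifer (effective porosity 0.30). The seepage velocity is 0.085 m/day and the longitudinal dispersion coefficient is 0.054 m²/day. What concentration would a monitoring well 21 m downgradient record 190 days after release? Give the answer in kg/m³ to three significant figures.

For an instantaneous plane source, C(x,t) = M/(n_e·A·√(4πDt)) · exp(−(x−vt)²/(4Dt)), with n_e·A the pore (flow) area.
Plume center vt = 0.085 × 190 = 16.15 m, so the well at 21 m is 4.85 m downgradient of the peak.
√(4πDt) = 11.35 m, giving peak height M/(n_e·A·√(4πDt)) = 5.0/(0.30 × 290 × 11.35) = 0.005064 kg/m³.
(x−vt)²/(4Dt) = (4.85)²/(4 × 0.054 × 190) = 0.5732; exp(−0.5732) = 0.5637.
C = 0.005064 × 0.5637 = 0.00285 kg/m³.

0.00285 kg/m³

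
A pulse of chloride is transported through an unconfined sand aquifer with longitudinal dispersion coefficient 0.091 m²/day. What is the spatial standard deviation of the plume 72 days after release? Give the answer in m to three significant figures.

Dispersive spreading gives a Gaussian with σ² = 2Dt; advection only shifts the center.
σ = √(2 × 0.091 × 72) = 3.62 m.

3.62 m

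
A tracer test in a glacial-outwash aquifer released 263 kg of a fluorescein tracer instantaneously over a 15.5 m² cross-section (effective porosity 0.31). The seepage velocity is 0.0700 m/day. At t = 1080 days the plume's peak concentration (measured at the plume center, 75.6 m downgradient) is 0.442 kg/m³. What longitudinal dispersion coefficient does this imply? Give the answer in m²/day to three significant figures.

1.13 m²/day

At the plume center C_max = M/(n_e·A·√(4πDt)), so D = M²/(4πt·(n_e·A·C_max)²).
n_e·A·C_max = 0.31 × 15.5 × 0.442 = 2.124 kg/m.
D = 263²/(4π × 1080 × 2.124²) = 1.13 m²/day.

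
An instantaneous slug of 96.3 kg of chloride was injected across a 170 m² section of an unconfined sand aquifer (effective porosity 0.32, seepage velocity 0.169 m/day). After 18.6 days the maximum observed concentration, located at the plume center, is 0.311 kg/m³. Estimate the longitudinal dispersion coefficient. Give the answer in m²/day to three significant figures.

0.139 m²/day

At the plume center C_max = M/(n_e·A·√(4πDt)), so D = M²/(4πt·(n_e·A·C_max)²).
n_e·A·C_max = 0.32 × 170 × 0.311 = 16.92 kg/m.
D = 96.3²/(4π × 18.6 × 16.92²) = 0.139 m²/day.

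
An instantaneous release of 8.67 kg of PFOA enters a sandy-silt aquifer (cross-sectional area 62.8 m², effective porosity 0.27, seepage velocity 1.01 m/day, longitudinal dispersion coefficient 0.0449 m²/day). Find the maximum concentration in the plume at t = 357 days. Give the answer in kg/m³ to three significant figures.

0.0360 kg/m³

The peak of an instantaneous 1D plume sits at x = vt; there the Gaussian factor is 1 and C_max = M/(n_e·A·√(4πDt)), where n_e·A is the pore area the mass is dissolved in.
√(4πDt) = √(4π × 0.0449 × 357) = 14.19 m, so C_max = 8.67/(0.27 × 62.8 × 14.19) = 0.0360 kg/m³.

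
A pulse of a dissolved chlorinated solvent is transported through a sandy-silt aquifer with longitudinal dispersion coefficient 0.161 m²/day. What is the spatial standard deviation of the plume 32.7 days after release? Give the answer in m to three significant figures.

3.24 m

Dispersive spreading gives a Gaussian with σ² = 2Dt; advection only shifts the center.
σ = √(2 × 0.161 × 32.7) = 3.24 m.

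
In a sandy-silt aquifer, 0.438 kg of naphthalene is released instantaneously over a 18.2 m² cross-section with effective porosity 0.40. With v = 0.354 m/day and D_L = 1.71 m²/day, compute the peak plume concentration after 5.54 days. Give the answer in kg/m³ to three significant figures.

0.00551 kg/m³

The peak of an instantaneous 1D plume sits at x = vt; there the Gaussian factor is 1 and C_max = M/(n_e·A·√(4πDt)), where n_e·A is the pore area the mass is dissolved in.
√(4πDt) = √(4π × 1.71 × 5.54) = 10.91 m, so C_max = 0.438/(0.40 × 18.2 × 10.91) = 0.00551 kg/m³.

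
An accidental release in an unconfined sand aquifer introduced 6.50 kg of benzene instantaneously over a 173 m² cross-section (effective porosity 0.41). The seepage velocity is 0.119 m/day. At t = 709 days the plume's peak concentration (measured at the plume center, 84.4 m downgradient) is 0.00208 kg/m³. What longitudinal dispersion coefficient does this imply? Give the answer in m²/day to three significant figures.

At the plume center C_max = M/(n_e·A·√(4πDt)), so D = M²/(4πt·(n_e·A·C_max)²).
n_e·A·C_max = 0.41 × 173 × 0.00208 = 0.1475 kg/m.
D = 6.50²/(4π × 709 × 0.1475²) = 0.218 m²/day.

0.218 m²/day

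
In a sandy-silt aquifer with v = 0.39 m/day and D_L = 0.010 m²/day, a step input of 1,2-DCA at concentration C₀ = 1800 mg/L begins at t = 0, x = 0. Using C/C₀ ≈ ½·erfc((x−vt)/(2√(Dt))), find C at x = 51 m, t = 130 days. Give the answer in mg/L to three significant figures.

For a continuous step input, C/C₀ ≈ ½·erfc((x−vt)/(2√(Dt))).
vt = 0.39 × 130 = 50.7 m and 2√(Dt) = 2√(0.010 × 130) = 2.280 m.
Argument (x−vt)/(2√(Dt)) = (51 − 50.7)/2.280 = 0.1316; ½·erfc(0.1316) = 0.4262.
C = 1800 × 0.4262 = 767 mg/L.

767 mg/L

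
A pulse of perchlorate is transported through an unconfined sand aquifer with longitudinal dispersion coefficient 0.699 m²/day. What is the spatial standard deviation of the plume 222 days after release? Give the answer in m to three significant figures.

17.6 m

Dispersive spreading gives a Gaussian with σ² = 2Dt; advection only shifts the center.
σ = √(2 × 0.699 × 222) = 17.6 m.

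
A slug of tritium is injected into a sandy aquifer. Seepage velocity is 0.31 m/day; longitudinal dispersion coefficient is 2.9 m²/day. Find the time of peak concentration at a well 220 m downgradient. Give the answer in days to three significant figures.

680 days

For the 1D instantaneous-source solution, setting ∂C/∂t = 0 at fixed x gives v²t² + 2Dt − x² = 0, so t = (√(D² + v²x²) − D)/v².
√(D² + v²x²) = √(2.9² + 0.31² × 220²) = 68.26; v² = 0.0961.
t = (68.26 − 2.9)/0.0961 = 680 days (vs. the pure-advection estimate x/v = 710 d).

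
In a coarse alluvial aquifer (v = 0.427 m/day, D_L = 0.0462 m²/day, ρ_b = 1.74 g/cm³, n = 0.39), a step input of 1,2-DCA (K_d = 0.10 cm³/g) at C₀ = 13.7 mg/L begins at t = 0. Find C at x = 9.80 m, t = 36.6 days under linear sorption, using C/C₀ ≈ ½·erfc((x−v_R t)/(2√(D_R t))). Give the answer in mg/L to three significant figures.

10.2 mg/L

Retardation factor R = 1 + ρ_b·K_d/n = 1 + 1.74 × 0.10/0.39 = 1.446.
Sorption retards both mechanisms: v_R = v/R = 0.2953 m/day, D_R = D/R = 0.03195 m²/day.
v_R·t = 0.2953 × 36.6 = 10.80798 m; 2√(D_R t) = 2.163 m; argument = (9.80 − 10.80798)/2.163 = -0.4660.
C = C₀ × ½·erfc(-0.4660) = 13.7 × 0.7451 = 10.2 mg/L.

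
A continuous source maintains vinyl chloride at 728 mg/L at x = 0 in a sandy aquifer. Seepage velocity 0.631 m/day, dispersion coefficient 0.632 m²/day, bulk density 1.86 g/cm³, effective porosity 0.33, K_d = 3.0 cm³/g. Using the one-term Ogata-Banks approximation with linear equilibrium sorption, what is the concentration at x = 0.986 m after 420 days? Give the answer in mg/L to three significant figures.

724 mg/L

Retardation factor R = 1 + ρ_b·K_d/n = 1 + 1.86 × 3.0/0.33 = 17.91.
Sorption retards both mechanisms: v_R = v/R = 0.03523 m/day, D_R = D/R = 0.03529 m²/day.
v_R·t = 0.03523 × 420 = 14.7966 m; 2√(D_R t) = 7.700 m; argument = (0.986 − 14.7966)/7.700 = -1.794.
C = C₀ × ½·erfc(-1.794) = 728 × 0.9944 = 724 mg/L.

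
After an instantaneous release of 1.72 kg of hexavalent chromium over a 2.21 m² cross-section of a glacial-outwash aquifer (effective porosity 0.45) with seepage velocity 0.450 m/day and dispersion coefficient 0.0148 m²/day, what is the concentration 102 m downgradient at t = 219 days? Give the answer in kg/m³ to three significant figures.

0.108 kg/m³

For an instantaneous plane source, C(x,t) = M/(n_e·A·√(4πDt)) · exp(−(x−vt)²/(4Dt)), with n_e·A the pore (flow) area.
Plume center vt = 0.450 × 219 = 98.55 m, so the well at 102 m is 3.45 m downgradient of the peak.
√(4πDt) = 6.382 m, giving peak height M/(n_e·A·√(4πDt)) = 1.72/(0.45 × 2.21 × 6.382) = 0.2710 kg/m³.
(x−vt)²/(4Dt) = (3.45)²/(4 × 0.0148 × 219) = 0.9181; exp(−0.9181) = 0.3993.
C = 0.2710 × 0.3993 = 0.108 kg/m³.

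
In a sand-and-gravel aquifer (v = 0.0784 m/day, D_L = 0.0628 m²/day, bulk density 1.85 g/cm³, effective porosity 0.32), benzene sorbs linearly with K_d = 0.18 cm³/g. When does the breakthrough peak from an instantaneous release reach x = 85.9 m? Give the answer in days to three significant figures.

Retardation factor R = 1 + ρ_b·K_d/n = 1 + 1.85 × 0.18/0.32 = 2.041.
Sorption retards both mechanisms: v_R = v/R = 0.03841 m/day, D_R = D/R = 0.03077 m²/day.
Peak time from v_R²t² + 2D_R t − x² = 0: t = (√(D_R² + v_R²x²) − D_R)/v_R².
√(D_R² + v_R²x²) = √(0.03077² + 0.03841² × 85.9²) = 3.300; v_R² = 0.001475.
t = (3.300 − 0.03077)/0.001475 = 2220 days.

2220 days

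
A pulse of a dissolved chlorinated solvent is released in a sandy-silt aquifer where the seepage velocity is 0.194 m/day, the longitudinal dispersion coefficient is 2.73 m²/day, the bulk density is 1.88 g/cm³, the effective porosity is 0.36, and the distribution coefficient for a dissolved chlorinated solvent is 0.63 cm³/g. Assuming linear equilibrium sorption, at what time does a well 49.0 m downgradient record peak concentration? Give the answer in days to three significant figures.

816 days

Retardation factor R = 1 + ρ_b·K_d/n = 1 + 1.88 × 0.63/0.36 = 4.290.
Sorption retards both mechanisms: v_R = v/R = 0.04522 m/day, D_R = D/R = 0.6364 m²/day.
Peak time from v_R²t² + 2D_R t − x² = 0: t = (√(D_R² + v_R²x²) − D_R)/v_R².
√(D_R² + v_R²x²) = √(0.6364² + 0.04522² × 49.0²) = 2.305; v_R² = 0.002045.
t = (2.305 − 0.6364)/0.002045 = 816 days.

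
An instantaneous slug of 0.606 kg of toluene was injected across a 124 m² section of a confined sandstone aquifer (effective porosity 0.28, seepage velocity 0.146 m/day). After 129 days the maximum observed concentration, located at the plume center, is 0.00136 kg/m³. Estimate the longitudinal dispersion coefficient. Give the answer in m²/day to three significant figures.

At the plume center C_max = M/(n_e·A·√(4πDt)), so D = M²/(4πt·(n_e·A·C_max)²).
n_e·A·C_max = 0.28 × 124 × 0.00136 = 0.04722 kg/m.
D = 0.606²/(4π × 129 × 0.04722²) = 0.102 m²/day.

0.102 m²/day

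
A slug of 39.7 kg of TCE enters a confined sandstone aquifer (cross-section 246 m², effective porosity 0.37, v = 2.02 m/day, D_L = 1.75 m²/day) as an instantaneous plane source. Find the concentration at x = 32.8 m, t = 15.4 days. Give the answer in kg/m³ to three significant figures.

For an instantaneous plane source, C(x,t) = M/(n_e·A·√(4πDt)) · exp(−(x−vt)²/(4Dt)), with n_e·A the pore (flow) area.
Plume center vt = 2.02 × 15.4 = 31.108 m, so the well at 32.8 m is 1.692 m downgradient of the peak.
√(4πDt) = 18.40 m, giving peak height M/(n_e·A·√(4πDt)) = 39.7/(0.37 × 246 × 18.40) = 0.02370 kg/m³.
(x−vt)²/(4Dt) = (1.692)²/(4 × 1.75 × 15.4) = 0.02656; exp(−0.02656) = 0.9738.
C = 0.02370 × 0.9738 = 0.0231 kg/m³.

0.0231 kg/m³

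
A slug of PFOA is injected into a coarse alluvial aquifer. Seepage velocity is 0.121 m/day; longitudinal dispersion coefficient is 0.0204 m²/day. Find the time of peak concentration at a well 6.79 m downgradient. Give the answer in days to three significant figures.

For the 1D instantaneous-source solution, setting ∂C/∂t = 0 at fixed x gives v²t² + 2Dt − x² = 0, so t = (√(D² + v²x²) − D)/v².
√(D² + v²x²) = √(0.0204² + 0.121² × 6.79²) = 0.8218; v² = 0.014641.
t = (0.8218 − 0.0204)/0.014641 = 54.7 days (vs. the pure-advection estimate x/v = 56.1 d).

54.7 days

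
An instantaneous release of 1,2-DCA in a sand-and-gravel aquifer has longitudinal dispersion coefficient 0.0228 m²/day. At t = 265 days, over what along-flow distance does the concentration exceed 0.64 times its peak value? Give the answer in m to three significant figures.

6.57 m

The plume is Gaussian with σ = √(2Dt) = √(2 × 0.0228 × 265) = 3.476 m.
C/C_peak = exp(−Δx²/(2σ²)) = 0.64 ⇒ Δx = σ·√(−2 ln 0.64) = 3.476 × 0.9448 = 3.284 m.
Width = 2Δx = 6.57 m.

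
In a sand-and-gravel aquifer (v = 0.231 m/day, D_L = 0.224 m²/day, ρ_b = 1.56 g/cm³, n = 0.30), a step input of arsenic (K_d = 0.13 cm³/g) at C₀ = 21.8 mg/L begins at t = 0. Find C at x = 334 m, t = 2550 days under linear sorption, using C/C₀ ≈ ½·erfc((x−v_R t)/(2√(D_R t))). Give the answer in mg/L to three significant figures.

16.3 mg/L

Retardation factor R = 1 + ρ_b·K_d/n = 1 + 1.56 × 0.13/0.30 = 1.676.
Sorption retards both mechanisms: v_R = v/R = 0.1378 m/day, D_R = D/R = 0.1337 m²/day.
v_R·t = 0.1378 × 2550 = 351.39 m; 2√(D_R t) = 36.93 m; argument = (334 − 351.39)/36.93 = -0.4709.
C = C₀ × ½·erfc(-0.4709) = 21.8 × 0.7473 = 16.3 mg/L.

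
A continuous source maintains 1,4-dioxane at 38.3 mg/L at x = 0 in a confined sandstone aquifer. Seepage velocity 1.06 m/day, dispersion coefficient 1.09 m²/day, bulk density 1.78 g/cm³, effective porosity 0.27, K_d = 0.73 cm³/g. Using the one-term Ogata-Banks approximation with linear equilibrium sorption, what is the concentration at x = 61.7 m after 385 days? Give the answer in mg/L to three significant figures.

29.1 mg/L

Retardation factor R = 1 + ρ_b·K_d/n = 1 + 1.78 × 0.73/0.27 = 5.813.
Sorption retards both mechanisms: v_R = v/R = 0.1823 m/day, D_R = D/R = 0.1875 m²/day.
v_R·t = 0.1823 × 385 = 70.1855 m; 2√(D_R t) = 16.99 m; argument = (61.7 − 70.1855)/16.99 = -0.4994.
C = C₀ × ½·erfc(-0.4994) = 38.3 × 0.7600 = 29.1 mg/L.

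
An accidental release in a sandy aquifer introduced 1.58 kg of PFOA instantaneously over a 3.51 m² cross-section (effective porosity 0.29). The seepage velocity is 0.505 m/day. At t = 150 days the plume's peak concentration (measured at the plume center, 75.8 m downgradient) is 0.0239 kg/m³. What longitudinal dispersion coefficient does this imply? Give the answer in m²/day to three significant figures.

At the plume center C_max = M/(n_e·A·√(4πDt)), so D = M²/(4πt·(n_e·A·C_max)²).
n_e·A·C_max = 0.29 × 3.51 × 0.0239 = 0.02433 kg/m.
D = 1.58²/(4π × 150 × 0.02433²) = 2.24 m²/day.

2.24 m²/day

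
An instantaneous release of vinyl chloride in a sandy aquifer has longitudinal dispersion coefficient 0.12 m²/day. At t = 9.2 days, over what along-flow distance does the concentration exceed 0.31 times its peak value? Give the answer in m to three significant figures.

4.55 m

The plume is Gaussian with σ = √(2Dt) = √(2 × 0.12 × 9.2) = 1.486 m.
C/C_peak = exp(−Δx²/(2σ²)) = 0.31 ⇒ Δx = σ·√(−2 ln 0.31) = 1.486 × 1.530 = 2.274 m.
Width = 2Δx = 4.55 m.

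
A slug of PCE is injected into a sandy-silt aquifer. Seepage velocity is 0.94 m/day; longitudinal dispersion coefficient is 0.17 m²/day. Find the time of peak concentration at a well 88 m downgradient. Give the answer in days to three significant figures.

93.4 days

For the 1D instantaneous-source solution, setting ∂C/∂t = 0 at fixed x gives v²t² + 2Dt − x² = 0, so t = (√(D² + v²x²) − D)/v².
√(D² + v²x²) = √(0.17² + 0.94² × 88²) = 82.72; v² = 0.8836.
t = (82.72 − 0.17)/0.8836 = 93.4 days (vs. the pure-advection estimate x/v = 93.6 d).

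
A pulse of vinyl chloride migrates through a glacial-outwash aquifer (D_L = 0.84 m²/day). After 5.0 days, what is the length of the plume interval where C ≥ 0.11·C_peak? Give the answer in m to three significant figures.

12.2 m

The plume is Gaussian with σ = √(2Dt) = √(2 × 0.84 × 5.0) = 2.898 m.
C/C_peak = exp(−Δx²/(2σ²)) = 0.11 ⇒ Δx = σ·√(−2 ln 0.11) = 2.898 × 2.101 = 6.089 m.
Width = 2Δx = 12.2 m.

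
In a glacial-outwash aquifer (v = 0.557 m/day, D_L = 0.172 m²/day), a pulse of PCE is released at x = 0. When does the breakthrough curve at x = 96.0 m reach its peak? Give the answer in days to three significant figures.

For the 1D instantaneous-source solution, setting ∂C/∂t = 0 at fixed x gives v²t² + 2Dt − x² = 0, so t = (√(D² + v²x²) − D)/v².
√(D² + v²x²) = √(0.172² + 0.557² × 96.0²) = 53.47; v² = 0.310249.
t = (53.47 − 0.172)/0.310249 = 172 days (vs. the pure-advection estimate x/v = 172 d).

172 days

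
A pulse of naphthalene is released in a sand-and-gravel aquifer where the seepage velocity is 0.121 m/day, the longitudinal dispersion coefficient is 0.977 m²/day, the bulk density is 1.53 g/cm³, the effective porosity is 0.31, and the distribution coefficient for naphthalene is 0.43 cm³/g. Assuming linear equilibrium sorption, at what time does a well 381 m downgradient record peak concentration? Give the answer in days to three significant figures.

9630 days

Retardation factor R = 1 + ρ_b·K_d/n = 1 + 1.53 × 0.43/0.31 = 3.122.
Sorption retards both mechanisms: v_R = v/R = 0.03876 m/day, D_R = D/R = 0.3129 m²/day.
Peak time from v_R²t² + 2D_R t − x² = 0: t = (√(D_R² + v_R²x²) − D_R)/v_R².
√(D_R² + v_R²x²) = √(0.3129² + 0.03876² × 381²) = 14.77; v_R² = 0.001502.
t = (14.77 − 0.3129)/0.001502 = 9630 days.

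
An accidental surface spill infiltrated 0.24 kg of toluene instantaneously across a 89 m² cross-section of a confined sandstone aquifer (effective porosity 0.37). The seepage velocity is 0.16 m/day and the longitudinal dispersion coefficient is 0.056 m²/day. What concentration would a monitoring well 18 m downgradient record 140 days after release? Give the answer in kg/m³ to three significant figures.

0.000396 kg/m³

For an instantaneous plane source, C(x,t) = M/(n_e·A·√(4πDt)) · exp(−(x−vt)²/(4Dt)), with n_e·A the pore (flow) area.
Plume center vt = 0.16 × 140 = 22.4 m, so the well at 18 m is 4.4 m upgradient of the peak.
√(4πDt) = 9.926 m, giving peak height M/(n_e·A·√(4πDt)) = 0.24/(0.37 × 89 × 9.926) = 0.0007343 kg/m³.
(x−vt)²/(4Dt) = (-4.4)²/(4 × 0.056 × 140) = 0.6173; exp(−0.6173) = 0.5394.
C = 0.0007343 × 0.5394 = 0.000396 kg/m³.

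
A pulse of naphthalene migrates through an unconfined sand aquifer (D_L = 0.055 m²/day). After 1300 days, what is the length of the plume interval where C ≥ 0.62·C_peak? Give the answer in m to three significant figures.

The plume is Gaussian with σ = √(2Dt) = √(2 × 0.055 × 1300) = 11.96 m.
C/C_peak = exp(−Δx²/(2σ²)) = 0.62 ⇒ Δx = σ·√(−2 ln 0.62) = 11.96 × 0.9778 = 11.69 m.
Width = 2Δx = 23.4 m.

23.4 m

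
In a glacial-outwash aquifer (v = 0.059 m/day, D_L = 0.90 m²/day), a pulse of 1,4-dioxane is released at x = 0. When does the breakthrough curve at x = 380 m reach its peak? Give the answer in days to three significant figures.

For the 1D instantaneous-source solution, setting ∂C/∂t = 0 at fixed x gives v²t² + 2Dt − x² = 0, so t = (√(D² + v²x²) − D)/v².
√(D² + v²x²) = √(0.90² + 0.059² × 380²) = 22.44; v² = 0.003481.
t = (22.44 − 0.90)/0.003481 = 6190 days (vs. the pure-advection estimate x/v = 6440 d).

6190 days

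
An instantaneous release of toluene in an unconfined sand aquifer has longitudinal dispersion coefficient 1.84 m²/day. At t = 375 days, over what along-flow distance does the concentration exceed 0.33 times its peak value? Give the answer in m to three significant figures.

111 m

The plume is Gaussian with σ = √(2Dt) = √(2 × 1.84 × 375) = 37.15 m.
C/C_peak = exp(−Δx²/(2σ²)) = 0.33 ⇒ Δx = σ·√(−2 ln 0.33) = 37.15 × 1.489 = 55.32 m.
Width = 2Δx = 111 m.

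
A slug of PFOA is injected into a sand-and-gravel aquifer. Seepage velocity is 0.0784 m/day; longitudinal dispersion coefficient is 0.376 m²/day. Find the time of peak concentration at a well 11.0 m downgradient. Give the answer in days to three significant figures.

91.9 days

For the 1D instantaneous-source solution, setting ∂C/∂t = 0 at fixed x gives v²t² + 2Dt − x² = 0, so t = (√(D² + v²x²) − D)/v².
√(D² + v²x²) = √(0.376² + 0.0784² × 11.0²) = 0.9408; v² = 0.00614656.
t = (0.9408 − 0.376)/0.00614656 = 91.9 days (vs. the pure-advection estimate x/v = 140 d).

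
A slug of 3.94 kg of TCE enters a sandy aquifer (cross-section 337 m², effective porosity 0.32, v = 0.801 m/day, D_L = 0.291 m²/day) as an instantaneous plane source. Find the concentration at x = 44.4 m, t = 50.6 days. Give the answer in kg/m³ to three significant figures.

0.00208 kg/m³

For an instantaneous plane source, C(x,t) = M/(n_e·A·√(4πDt)) · exp(−(x−vt)²/(4Dt)), with n_e·A the pore (flow) area.
Plume center vt = 0.801 × 50.6 = 40.5306 m, so the well at 44.4 m is 3.8694 m downgradient of the peak.
√(4πDt) = 13.60 m, giving peak height M/(n_e·A·√(4πDt)) = 3.94/(0.32 × 337 × 13.60) = 0.002686 kg/m³.
(x−vt)²/(4Dt) = (3.8694)²/(4 × 0.291 × 50.6) = 0.2542; exp(−0.2542) = 0.7755.
C = 0.002686 × 0.7755 = 0.00208 kg/m³.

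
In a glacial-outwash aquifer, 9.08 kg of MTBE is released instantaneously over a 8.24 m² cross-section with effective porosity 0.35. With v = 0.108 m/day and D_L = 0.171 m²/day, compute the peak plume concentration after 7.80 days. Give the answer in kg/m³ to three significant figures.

The peak of an instantaneous 1D plume sits at x = vt; there the Gaussian factor is 1 and C_max = M/(n_e·A·√(4πDt)), where n_e·A is the pore area the mass is dissolved in.
√(4πDt) = √(4π × 0.171 × 7.80) = 4.094 m, so C_max = 9.08/(0.35 × 8.24 × 4.094) = 0.769 kg/m³.

0.769 kg/m³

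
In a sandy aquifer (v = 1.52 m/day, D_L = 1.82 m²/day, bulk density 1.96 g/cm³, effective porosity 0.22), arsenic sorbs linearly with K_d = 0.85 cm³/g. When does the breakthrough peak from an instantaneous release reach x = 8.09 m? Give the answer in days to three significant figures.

Retardation factor R = 1 + ρ_b·K_d/n = 1 + 1.96 × 0.85/0.22 = 8.573.
Sorption retards both mechanisms: v_R = v/R = 0.1773 m/day, D_R = D/R = 0.2123 m²/day.
Peak time from v_R²t² + 2D_R t − x² = 0: t = (√(D_R² + v_R²x²) − D_R)/v_R².
√(D_R² + v_R²x²) = √(0.2123² + 0.1773² × 8.09²) = 1.450; v_R² = 0.03144.
t = (1.450 − 0.2123)/0.03144 = 39.4 days.

39.4 days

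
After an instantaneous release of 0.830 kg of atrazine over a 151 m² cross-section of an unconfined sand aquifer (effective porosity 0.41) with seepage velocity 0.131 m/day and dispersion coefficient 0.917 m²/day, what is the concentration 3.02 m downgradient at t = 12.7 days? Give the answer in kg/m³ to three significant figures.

For an instantaneous plane source, C(x,t) = M/(n_e·A·√(4πDt)) · exp(−(x−vt)²/(4Dt)), with n_e·A the pore (flow) area.
Plume center vt = 0.131 × 12.7 = 1.6637 m, so the well at 3.02 m is 1.3563 m downgradient of the peak.
√(4πDt) = 12.10 m, giving peak height M/(n_e·A·√(4πDt)) = 0.830/(0.41 × 151 × 12.10) = 0.001108 kg/m³.
(x−vt)²/(4Dt) = (1.3563)²/(4 × 0.917 × 12.7) = 0.03949; exp(−0.03949) = 0.9613.
C = 0.001108 × 0.9613 = 0.00107 kg/m³.

0.00107 kg/m³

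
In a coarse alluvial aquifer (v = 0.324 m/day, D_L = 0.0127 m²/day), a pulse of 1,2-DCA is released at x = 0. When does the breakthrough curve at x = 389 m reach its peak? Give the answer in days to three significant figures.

1200 days

For the 1D instantaneous-source solution, setting ∂C/∂t = 0 at fixed x gives v²t² + 2Dt − x² = 0, so t = (√(D² + v²x²) − D)/v².
√(D² + v²x²) = √(0.0127² + 0.324² × 389²) = 126.0; v² = 0.104976.
t = (126.0 − 0.0127)/0.104976 = 1200 days (vs. the pure-advection estimate x/v = 1200 d).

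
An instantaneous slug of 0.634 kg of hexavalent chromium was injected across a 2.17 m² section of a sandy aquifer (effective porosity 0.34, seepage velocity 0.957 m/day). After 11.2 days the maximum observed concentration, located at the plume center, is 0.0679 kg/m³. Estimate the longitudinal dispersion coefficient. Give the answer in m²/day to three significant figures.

At the plume center C_max = M/(n_e·A·√(4πDt)), so D = M²/(4πt·(n_e·A·C_max)²).
n_e·A·C_max = 0.34 × 2.17 × 0.0679 = 0.05010 kg/m.
D = 0.634²/(4π × 11.2 × 0.05010²) = 1.14 m²/day.

1.14 m²/day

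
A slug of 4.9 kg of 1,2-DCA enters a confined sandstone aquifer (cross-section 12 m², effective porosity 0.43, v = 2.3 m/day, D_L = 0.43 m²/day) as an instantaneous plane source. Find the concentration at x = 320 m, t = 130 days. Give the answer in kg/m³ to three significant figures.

For an instantaneous plane source, C(x,t) = M/(n_e·A·√(4πDt)) · exp(−(x−vt)²/(4Dt)), with n_e·A the pore (flow) area.
Plume center vt = 2.3 × 130 = 299 m, so the well at 320 m is 21 m downgradient of the peak.
√(4πDt) = 26.50 m, giving peak height M/(n_e·A·√(4πDt)) = 4.9/(0.43 × 12 × 26.50) = 0.03583 kg/m³.
(x−vt)²/(4Dt) = (21)²/(4 × 0.43 × 130) = 1.972; exp(−1.972) = 0.1392.
C = 0.03583 × 0.1392 = 0.00499 kg/m³.

0.00499 kg/m³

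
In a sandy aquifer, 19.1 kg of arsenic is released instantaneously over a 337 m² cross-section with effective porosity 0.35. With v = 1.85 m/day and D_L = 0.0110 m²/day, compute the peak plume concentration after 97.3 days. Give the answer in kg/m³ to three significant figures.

0.0442 kg/m³

The peak of an instantaneous 1D plume sits at x = vt; there the Gaussian factor is 1 and C_max = M/(n_e·A·√(4πDt)), where n_e·A is the pore area the mass is dissolved in.
√(4πDt) = √(4π × 0.0110 × 97.3) = 3.667 m, so C_max = 19.1/(0.35 × 337 × 3.667) = 0.0442 kg/m³.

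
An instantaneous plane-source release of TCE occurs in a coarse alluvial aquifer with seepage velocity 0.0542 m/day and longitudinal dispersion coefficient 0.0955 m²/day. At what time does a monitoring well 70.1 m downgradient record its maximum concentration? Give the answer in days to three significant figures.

For the 1D instantaneous-source solution, setting ∂C/∂t = 0 at fixed x gives v²t² + 2Dt − x² = 0, so t = (√(D² + v²x²) − D)/v².
√(D² + v²x²) = √(0.0955² + 0.0542² × 70.1²) = 3.801; v² = 0.00293764.
t = (3.801 − 0.0955)/0.00293764 = 1260 days (vs. the pure-advection estimate x/v = 1290 d).

1260 days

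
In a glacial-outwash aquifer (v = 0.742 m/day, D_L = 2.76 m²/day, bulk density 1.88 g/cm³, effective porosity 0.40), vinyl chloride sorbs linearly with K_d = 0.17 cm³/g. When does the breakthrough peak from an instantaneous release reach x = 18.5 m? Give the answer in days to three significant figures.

36.7 days

Retardation factor R = 1 + ρ_b·K_d/n = 1 + 1.88 × 0.17/0.40 = 1.799.
Sorption retards both mechanisms: v_R = v/R = 0.4125 m/day, D_R = D/R = 1.534 m²/day.
Peak time from v_R²t² + 2D_R t − x² = 0: t = (√(D_R² + v_R²x²) − D_R)/v_R².
√(D_R² + v_R²x²) = √(1.534² + 0.4125² × 18.5²) = 7.784; v_R² = 0.1702.
t = (7.784 − 1.534)/0.1702 = 36.7 days.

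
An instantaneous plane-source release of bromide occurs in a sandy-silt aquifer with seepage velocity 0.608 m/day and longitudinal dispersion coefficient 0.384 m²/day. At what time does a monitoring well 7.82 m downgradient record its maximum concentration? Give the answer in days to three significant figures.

11.9 days

For the 1D instantaneous-source solution, setting ∂C/∂t = 0 at fixed x gives v²t² + 2Dt − x² = 0, so t = (√(D² + v²x²) − D)/v².
√(D² + v²x²) = √(0.384² + 0.608² × 7.82²) = 4.770; v² = 0.369664.
t = (4.770 − 0.384)/0.369664 = 11.9 days (vs. the pure-advection estimate x/v = 12.9 d).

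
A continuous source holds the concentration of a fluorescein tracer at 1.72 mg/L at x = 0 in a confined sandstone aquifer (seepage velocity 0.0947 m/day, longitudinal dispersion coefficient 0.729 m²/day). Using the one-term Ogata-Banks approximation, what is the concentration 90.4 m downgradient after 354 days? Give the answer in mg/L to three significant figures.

0.0106 mg/L

For a continuous step input, C/C₀ ≈ ½·erfc((x−vt)/(2√(Dt))).
vt = 0.0947 × 354 = 33.5238 m and 2√(Dt) = 2√(0.729 × 354) = 32.13 m.
Argument (x−vt)/(2√(Dt)) = (90.4 − 33.5238)/32.13 = 1.770; ½·erfc(1.770) = 0.006155.
C = 1.72 × 0.006155 = 0.0106 mg/L.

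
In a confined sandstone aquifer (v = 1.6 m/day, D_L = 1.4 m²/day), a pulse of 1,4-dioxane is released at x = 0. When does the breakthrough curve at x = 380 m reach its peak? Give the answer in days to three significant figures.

237 days

For the 1D instantaneous-source solution, setting ∂C/∂t = 0 at fixed x gives v²t² + 2Dt − x² = 0, so t = (√(D² + v²x²) − D)/v².
√(D² + v²x²) = √(1.4² + 1.6² × 380²) = 608.0; v² = 2.56.
t = (608.0 − 1.4)/2.56 = 237 days (vs. the pure-advection estimate x/v = 238 d).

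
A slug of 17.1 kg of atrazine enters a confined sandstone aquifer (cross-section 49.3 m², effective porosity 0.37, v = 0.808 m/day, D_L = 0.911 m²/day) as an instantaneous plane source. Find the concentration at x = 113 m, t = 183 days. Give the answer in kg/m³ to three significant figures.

0.00331 kg/m³

For an instantaneous plane source, C(x,t) = M/(n_e·A·√(4πDt)) · exp(−(x−vt)²/(4Dt)), with n_e·A the pore (flow) area.
Plume center vt = 0.808 × 183 = 147.864 m, so the well at 113 m is 34.864 m upgradient of the peak.
√(4πDt) = 45.77 m, giving peak height M/(n_e·A·√(4πDt)) = 17.1/(0.37 × 49.3 × 45.77) = 0.02048 kg/m³.
(x−vt)²/(4Dt) = (-34.864)²/(4 × 0.911 × 183) = 1.823; exp(−1.823) = 0.1615.
C = 0.02048 × 0.1615 = 0.00331 kg/m³.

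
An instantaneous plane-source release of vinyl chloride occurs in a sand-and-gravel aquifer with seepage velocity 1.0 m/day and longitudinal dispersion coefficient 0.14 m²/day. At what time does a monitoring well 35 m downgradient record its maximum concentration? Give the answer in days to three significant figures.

34.9 days

For the 1D instantaneous-source solution, setting ∂C/∂t = 0 at fixed x gives v²t² + 2Dt − x² = 0, so t = (√(D² + v²x²) − D)/v².
√(D² + v²x²) = √(0.14² + 1.0² × 35²) = 35.00; v² = 1.
t = (35.00 − 0.14)/1 = 34.9 days (vs. the pure-advection estimate x/v = 35.0 d).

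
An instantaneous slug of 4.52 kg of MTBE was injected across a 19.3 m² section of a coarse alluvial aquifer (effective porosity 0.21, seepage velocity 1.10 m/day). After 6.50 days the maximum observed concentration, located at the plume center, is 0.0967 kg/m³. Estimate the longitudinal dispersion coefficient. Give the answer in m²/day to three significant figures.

At the plume center C_max = M/(n_e·A·√(4πDt)), so D = M²/(4πt·(n_e·A·C_max)²).
n_e·A·C_max = 0.21 × 19.3 × 0.0967 = 0.3919 kg/m.
D = 4.52²/(4π × 6.50 × 0.3919²) = 1.63 m²/day.

1.63 m²/day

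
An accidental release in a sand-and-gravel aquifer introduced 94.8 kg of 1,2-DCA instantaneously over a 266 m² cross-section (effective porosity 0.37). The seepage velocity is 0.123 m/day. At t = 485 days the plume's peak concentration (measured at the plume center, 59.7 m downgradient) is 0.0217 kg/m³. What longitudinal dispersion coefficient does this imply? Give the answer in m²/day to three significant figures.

At the plume center C_max = M/(n_e·A·√(4πDt)), so D = M²/(4πt·(n_e·A·C_max)²).
n_e·A·C_max = 0.37 × 266 × 0.0217 = 2.136 kg/m.
D = 94.8²/(4π × 485 × 2.136²) = 0.323 m²/day.

0.323 m²/day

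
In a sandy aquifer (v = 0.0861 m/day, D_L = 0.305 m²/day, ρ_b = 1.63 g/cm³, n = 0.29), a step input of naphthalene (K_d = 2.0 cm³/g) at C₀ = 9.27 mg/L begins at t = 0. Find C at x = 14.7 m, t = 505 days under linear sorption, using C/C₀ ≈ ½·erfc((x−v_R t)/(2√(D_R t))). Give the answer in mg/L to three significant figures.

Retardation factor R = 1 + ρ_b·K_d/n = 1 + 1.63 × 2.0/0.29 = 12.24.
Sorption retards both mechanisms: v_R = v/R = 0.007034 m/day, D_R = D/R = 0.02492 m²/day.
v_R·t = 0.007034 × 505 = 3.55217 m; 2√(D_R t) = 7.095 m; argument = (14.7 − 3.55217)/7.095 = 1.571.
C = C₀ × ½·erfc(1.571) = 9.27 × 0.01315 = 0.122 mg/L.

0.122 mg/L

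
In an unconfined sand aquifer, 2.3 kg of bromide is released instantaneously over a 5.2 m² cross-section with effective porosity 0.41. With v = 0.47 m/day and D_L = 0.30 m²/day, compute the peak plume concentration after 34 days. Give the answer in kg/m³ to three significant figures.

0.0953 kg/m³

The peak of an instantaneous 1D plume sits at x = vt; there the Gaussian factor is 1 and C_max = M/(n_e·A·√(4πDt)), where n_e·A is the pore area the mass is dissolved in.
√(4πDt) = √(4π × 0.30 × 34) = 11.32 m, so C_max = 2.3/(0.41 × 5.2 × 11.32) = 0.0953 kg/m³.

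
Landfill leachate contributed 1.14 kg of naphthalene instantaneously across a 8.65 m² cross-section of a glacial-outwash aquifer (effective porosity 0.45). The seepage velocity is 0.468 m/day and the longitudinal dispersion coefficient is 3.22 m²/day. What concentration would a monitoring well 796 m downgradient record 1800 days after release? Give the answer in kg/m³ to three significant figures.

For an instantaneous plane source, C(x,t) = M/(n_e·A·√(4πDt)) · exp(−(x−vt)²/(4Dt)), with n_e·A the pore (flow) area.
Plume center vt = 0.468 × 1800 = 842.4 m, so the well at 796 m is 46.4 m upgradient of the peak.
√(4πDt) = 269.9 m, giving peak height M/(n_e·A·√(4πDt)) = 1.14/(0.45 × 8.65 × 269.9) = 0.001085 kg/m³.
(x−vt)²/(4Dt) = (-46.4)²/(4 × 3.22 × 1800) = 0.09286; exp(−0.09286) = 0.9113.
C = 0.001085 × 0.9113 = 0.000989 kg/m³.

0.000989 kg/m³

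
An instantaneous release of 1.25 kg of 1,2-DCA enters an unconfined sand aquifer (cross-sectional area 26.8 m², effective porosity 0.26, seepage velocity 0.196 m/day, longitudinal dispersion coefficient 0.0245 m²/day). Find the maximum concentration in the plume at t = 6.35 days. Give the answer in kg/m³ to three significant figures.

0.128 kg/m³

The peak of an instantaneous 1D plume sits at x = vt; there the Gaussian factor is 1 and C_max = M/(n_e·A·√(4πDt)), where n_e·A is the pore area the mass is dissolved in.
√(4πDt) = √(4π × 0.0245 × 6.35) = 1.398 m, so C_max = 1.25/(0.26 × 26.8 × 1.398) = 0.128 kg/m³.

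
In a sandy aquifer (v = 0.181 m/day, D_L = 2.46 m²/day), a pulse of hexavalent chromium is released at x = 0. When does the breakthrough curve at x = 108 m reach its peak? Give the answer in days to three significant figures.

526 days

For the 1D instantaneous-source solution, setting ∂C/∂t = 0 at fixed x gives v²t² + 2Dt − x² = 0, so t = (√(D² + v²x²) − D)/v².
√(D² + v²x²) = √(2.46² + 0.181² × 108²) = 19.70; v² = 0.032761.
t = (19.70 − 2.46)/0.032761 = 526 days (vs. the pure-advection estimate x/v = 597 d).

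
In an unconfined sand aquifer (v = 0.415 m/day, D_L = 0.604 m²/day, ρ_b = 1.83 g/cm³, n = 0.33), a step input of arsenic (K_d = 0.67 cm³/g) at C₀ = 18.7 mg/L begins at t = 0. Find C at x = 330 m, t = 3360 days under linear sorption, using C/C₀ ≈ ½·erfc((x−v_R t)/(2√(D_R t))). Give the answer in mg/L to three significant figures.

Retardation factor R = 1 + ρ_b·K_d/n = 1 + 1.83 × 0.67/0.33 = 4.715.
Sorption retards both mechanisms: v_R = v/R = 0.08802 m/day, D_R = D/R = 0.1281 m²/day.
v_R·t = 0.08802 × 3360 = 295.7472 m; 2√(D_R t) = 41.49 m; argument = (330 − 295.7472)/41.49 = 0.8256.
C = C₀ × ½·erfc(0.8256) = 18.7 × 0.1215 = 2.27 mg/L.

2.27 mg/L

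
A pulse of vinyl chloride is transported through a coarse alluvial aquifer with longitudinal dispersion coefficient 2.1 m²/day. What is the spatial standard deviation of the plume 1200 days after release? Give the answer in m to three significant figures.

71.0 m

Dispersive spreading gives a Gaussian with σ² = 2Dt; advection only shifts the center.
σ = √(2 × 2.1 × 1200) = 71.0 m.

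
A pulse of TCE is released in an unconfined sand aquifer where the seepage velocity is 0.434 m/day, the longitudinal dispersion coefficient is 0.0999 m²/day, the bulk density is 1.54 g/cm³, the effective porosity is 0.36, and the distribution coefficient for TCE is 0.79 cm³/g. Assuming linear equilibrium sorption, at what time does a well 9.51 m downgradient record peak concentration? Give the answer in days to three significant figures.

93.7 days

Retardation factor R = 1 + ρ_b·K_d/n = 1 + 1.54 × 0.79/0.36 = 4.379.
Sorption retards both mechanisms: v_R = v/R = 0.09911 m/day, D_R = D/R = 0.02281 m²/day.
Peak time from v_R²t² + 2D_R t − x² = 0: t = (√(D_R² + v_R²x²) − D_R)/v_R².
√(D_R² + v_R²x²) = √(0.02281² + 0.09911² × 9.51²) = 0.9428; v_R² = 0.009823.
t = (0.9428 − 0.02281)/0.009823 = 93.7 days.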